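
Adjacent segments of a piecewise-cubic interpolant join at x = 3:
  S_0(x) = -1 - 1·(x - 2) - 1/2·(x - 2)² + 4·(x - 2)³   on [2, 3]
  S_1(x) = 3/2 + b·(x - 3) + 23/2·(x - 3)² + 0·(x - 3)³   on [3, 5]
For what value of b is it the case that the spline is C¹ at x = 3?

S_0'(x) = -1 - 1·(x - 2) + 12·(x - 2)², so S_0'(3) = 10. On the right, S_1'(3) = b, so b = 10.

10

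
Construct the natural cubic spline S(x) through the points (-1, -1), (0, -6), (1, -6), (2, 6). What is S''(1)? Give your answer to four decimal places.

Write M_i for S''(x_i). With h_i = 1, 1, 1 and divided differences Δ_i = -5, 0, 12, the continuity of S' gives the tridiagonal system
  1·M_0 + 4·M_1 + 1·M_2 = 6(Δ_1 - Δ_0) = 30
  1·M_1 + 4·M_2 + 1·M_3 = 6(Δ_2 - Δ_1) = 72
Natural end conditions: M_0 = M_3 = 0.
Forward elimination and back-substitution give M_0 = 0, M_1 = 16/5, M_2 = 86/5, M_3 = 0.

17.2000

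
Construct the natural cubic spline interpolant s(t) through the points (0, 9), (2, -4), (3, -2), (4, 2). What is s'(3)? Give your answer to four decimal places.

Put M_i = s'' at the i-th knot. Here h = (2, 1, 1) and Δ = (-13/2, 2, 4), so the interior equations h_(i-1)·M_(i-1) + 2(h_(i-1)+h_i)·M_i + h_i·M_(i+1) = 6(Δ_i − Δ_(i-1)) read
  2·M_0 + 6·M_1 + 1·M_2 = 6(Δ_1 - Δ_0) = 51
  1·M_1 + 4·M_2 + 1·M_3 = 6(Δ_2 - Δ_1) = 12
Natural end conditions: M_0 = M_3 = 0.
Hence M_0 = 0, M_1 = 192/23, M_2 = 21/23, M_3 = 0.
On [3, 4], s'(t) = b_2 + 2c_2·(t - 3) + 3d_2·(t - 3)² with b_2 = Δ_2 - h_2(2M_2 + M_3)/6 = 85/23, c_2 = M_2/2 = 21/46, d_2 = (M_3 - M_2)/(6h_2) = -7/46. So s'(3) = 85/23.

3.6957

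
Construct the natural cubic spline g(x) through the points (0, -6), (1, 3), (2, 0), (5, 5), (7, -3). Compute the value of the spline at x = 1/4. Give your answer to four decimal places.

With M_i denoting the second derivative at x_i, h_i = 1, 1, 3, 2, and Δ_i = (y_(i+1) − y_i)/h_i = 9, -3, 5/3, -4:
  1·M_0 + 4·M_1 + 1·M_2 = 6(Δ_1 - Δ_0) = -72
  1·M_1 + 8·M_2 + 3·M_3 = 6(Δ_2 - Δ_1) = 28
  3·M_2 + 10·M_3 + 2·M_4 = 6(Δ_3 - Δ_2) = -34
Natural end conditions: M_0 = M_4 = 0.
Solving: M_0 = 0, M_1 = -2747/137, M_2 = 1124/137, M_3 = -803/137, M_4 = 0.
On [0, 1], g(x) = -6 + 10145/822·x + 0·x² - 2747/822·x³.
With x = 1/4: g(1/4) = -52025/17536.

-2.9668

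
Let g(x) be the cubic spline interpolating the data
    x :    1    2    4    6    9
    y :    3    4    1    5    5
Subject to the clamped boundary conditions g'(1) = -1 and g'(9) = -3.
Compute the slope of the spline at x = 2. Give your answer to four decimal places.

0.6533

Let m_i = g''(x_i). Step sizes h_i = 1, 2, 2, 3; slopes of the chords Δ_i = (y_(i+1) - y_i)/h_i = 1, -3/2, 2, 0.
  1·m_0 + 6·m_1 + 2·m_2 = 6(Δ_1 - Δ_0) = -15
  2·m_1 + 8·m_2 + 2·m_3 = 6(Δ_2 - Δ_1) = 21
  2·m_2 + 10·m_3 + 3·m_4 = 6(Δ_3 - Δ_2) = -12
Clamped end conditions give two more equations: 2h_0·m_0 + h_0·m_1 = 6(Δ_0 - g'(1)) = 12 and h_3·m_3 + 2h_3·m_4 = 6(g'(9) - Δ_3) = -18.
Forward elimination and back-substitution give m_0 = 1843/212, m_1 = -571/106, m_2 = 1829/424, m_3 = -145/106, m_4 = -491/212.
On [2, 4], g'(x) = b_1 + 2c_1·(x - 2) + 3d_1·(x - 2)² with b_1 = Δ_1 - h_1(2m_1 + m_2)/6 = 277/424, c_1 = m_1/2 = -571/212, d_1 = (m_2 - m_1)/(6h_1) = 1371/1696. So g'(2) = 277/424.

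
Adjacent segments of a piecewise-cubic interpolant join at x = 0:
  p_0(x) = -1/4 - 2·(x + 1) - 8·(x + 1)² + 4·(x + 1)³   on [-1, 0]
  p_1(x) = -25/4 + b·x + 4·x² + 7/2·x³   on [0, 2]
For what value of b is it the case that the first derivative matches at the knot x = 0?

p_0'(x) = -2 - 16·(x + 1) + 12·(x + 1)², so p_0'(0) = -6. On the right, p_1'(0) = b, so b = -6.

-6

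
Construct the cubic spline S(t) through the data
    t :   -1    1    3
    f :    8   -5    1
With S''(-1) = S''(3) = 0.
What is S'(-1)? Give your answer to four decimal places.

With M_i denoting the second derivative at x_i, h_i = 2, 2, and Δ_i = (y_(i+1) − y_i)/h_i = -13/2, 3:
  2·M_0 + 8·M_1 + 2·M_2 = 6(Δ_1 - Δ_0) = 57
Natural end conditions: M_0 = M_2 = 0.
Solving: M_0 = 0, M_1 = 57/8, M_2 = 0.
On [-1, 1], S'(t) = b_0 + 2c_0·(t + 1) + 3d_0·(t + 1)² with b_0 = Δ_0 - h_0(2M_0 + M_1)/6 = -71/8, c_0 = M_0/2 = 0, d_0 = (M_1 - M_0)/(6h_0) = 19/32. So S'(-1) = -71/8.

-8.8750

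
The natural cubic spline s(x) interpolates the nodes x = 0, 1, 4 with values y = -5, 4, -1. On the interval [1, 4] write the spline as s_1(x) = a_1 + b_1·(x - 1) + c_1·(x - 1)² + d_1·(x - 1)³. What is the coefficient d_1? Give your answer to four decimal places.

0.4444

Let M_i = s''(x_i). Step sizes h_i = 1, 3; slopes of the chords Δ_i = (y_(i+1) - y_i)/h_i = 9, -5/3.
  1·M_0 + 8·M_1 + 3·M_2 = 6(Δ_1 - Δ_0) = -64
Natural end conditions: M_0 = M_2 = 0.
Solving the tridiagonal system: M_0 = 0, M_1 = -8, M_2 = 0.
On [1, 4], with s_1(x) = a_1 + b_1·(x - 1) + c_1·(x - 1)² + d_1·(x - 1)³: c_1 = M_1/2 = -4, d_1 = (M_2 - M_1)/(6h_1) = 4/9, b_1 = Δ_1 - h_1(2M_1 + M_2)/6 = 19/3.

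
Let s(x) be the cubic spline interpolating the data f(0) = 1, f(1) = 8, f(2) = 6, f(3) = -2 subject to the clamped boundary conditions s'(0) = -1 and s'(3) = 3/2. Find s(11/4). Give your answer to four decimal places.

-1.4047

Put M_i = s'' at the i-th knot. Here h = (1, 1, 1) and Δ = (7, -2, -8), so the interior equations h_(i-1)·M_(i-1) + 2(h_(i-1)+h_i)·M_i + h_i·M_(i+1) = 6(Δ_i − Δ_(i-1)) read
  1·M_0 + 4·M_1 + 1·M_2 = 6(Δ_1 - Δ_0) = -54
  1·M_1 + 4·M_2 + 1·M_3 = 6(Δ_2 - Δ_1) = -36
Clamped end conditions give two more equations: 2h_0·M_0 + h_0·M_1 = 6(Δ_0 - s'(0)) = 48 and h_2·M_2 + 2h_2·M_3 = 6(s'(3) - Δ_2) = 57.
Solving the tridiagonal system: M_0 = 499/15, M_1 = -278/15, M_2 = -197/15, M_3 = 526/15.
On [2, 3], s(x) = 6 - 142/15·(x - 2) - 197/30·(x - 2)² + 241/30·(x - 2)³.
With (x - 2) = 3/4: s(11/4) = -899/640.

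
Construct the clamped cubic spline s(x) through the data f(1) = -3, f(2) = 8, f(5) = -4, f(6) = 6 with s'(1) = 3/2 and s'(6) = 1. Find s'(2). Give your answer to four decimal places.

Put M_i = s'' at the i-th knot. Here h = (1, 3, 1) and Δ = (11, -4, 10), so the interior equations h_(i-1)·M_(i-1) + 2(h_(i-1)+h_i)·M_i + h_i·M_(i+1) = 6(Δ_i − Δ_(i-1)) read
  1·M_0 + 8·M_1 + 3·M_2 = 6(Δ_1 - Δ_0) = -90
  3·M_1 + 8·M_2 + 1·M_3 = 6(Δ_2 - Δ_1) = 84
Clamped end conditions give two more equations: 2h_0·M_0 + h_0·M_1 = 6(Δ_0 - s'(1)) = 57 and h_2·M_2 + 2h_2·M_3 = 6(s'(6) - Δ_2) = -54.
Solving the tridiagonal system: M_0 = 290/7, M_1 = -181/7, M_2 = 176/7, M_3 = -277/7.
On [2, 5], s'(x) = b_1 + 2c_1·(x - 2) + 3d_1·(x - 2)² with b_1 = Δ_1 - h_1(2M_1 + M_2)/6 = 65/7, c_1 = M_1/2 = -181/14, d_1 = (M_2 - M_1)/(6h_1) = 17/6. So s'(2) = 65/7.

9.2857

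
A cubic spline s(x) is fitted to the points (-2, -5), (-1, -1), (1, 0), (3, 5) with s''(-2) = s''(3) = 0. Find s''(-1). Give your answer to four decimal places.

-4.3636

With m_i denoting the second derivative at x_i, h_i = 1, 2, 2, and Δ_i = (y_(i+1) − y_i)/h_i = 4, 1/2, 5/2:
  1·m_0 + 6·m_1 + 2·m_2 = 6(Δ_1 - Δ_0) = -21
  2·m_1 + 8·m_2 + 2·m_3 = 6(Δ_2 - Δ_1) = 12
Natural end conditions: m_0 = m_3 = 0.
Hence m_0 = 0, m_1 = -48/11, m_2 = 57/22, m_3 = 0.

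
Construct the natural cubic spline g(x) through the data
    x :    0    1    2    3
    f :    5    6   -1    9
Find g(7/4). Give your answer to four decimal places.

Let σ_i = g''(x_i). Step sizes h_i = 1, 1, 1; slopes of the chords Δ_i = (y_(i+1) - y_i)/h_i = 1, -7, 10.
  1·σ_0 + 4·σ_1 + 1·σ_2 = 6(Δ_1 - Δ_0) = -48
  1·σ_1 + 4·σ_2 + 1·σ_3 = 6(Δ_2 - Δ_1) = 102
Natural end conditions: σ_0 = σ_3 = 0.
Forward elimination and back-substitution give σ_0 = 0, σ_1 = -98/5, σ_2 = 152/5, σ_3 = 0.
On [1, 2], g(x) = 6 - 83/15·(x - 1) - 49/5·(x - 1)² + 25/3·(x - 1)³.
With (x - 1) = 3/4: g(7/4) = -47/320.

-0.1469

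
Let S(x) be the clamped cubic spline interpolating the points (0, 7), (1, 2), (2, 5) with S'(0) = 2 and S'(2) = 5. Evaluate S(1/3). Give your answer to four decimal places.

6.2407

Let M_i = S''(x_i). Step sizes h_i = 1, 1; slopes of the chords Δ_i = (y_(i+1) - y_i)/h_i = -5, 3.
  1·M_0 + 4·M_1 + 1·M_2 = 6(Δ_1 - Δ_0) = 48
Clamped end conditions give two more equations: 2h_0·M_0 + h_0·M_1 = 6(Δ_0 - S'(0)) = -42 and h_1·M_1 + 2h_1·M_2 = 6(S'(2) - Δ_1) = 12.
Hence M_0 = -63/2, M_1 = 21, M_2 = -9/2.
On [0, 1], S(x) = 7 + 2·x - 63/4·x² + 35/4·x³.
With x = 1/3: S(1/3) = 337/54.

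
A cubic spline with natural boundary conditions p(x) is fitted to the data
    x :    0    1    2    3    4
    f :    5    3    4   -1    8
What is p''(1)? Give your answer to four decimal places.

With M_i denoting the second derivative at x_i, h_i = 1, 1, 1, 1, and Δ_i = (y_(i+1) − y_i)/h_i = -2, 1, -5, 9:
  1·M_0 + 4·M_1 + 1·M_2 = 6(Δ_1 - Δ_0) = 18
  1·M_1 + 4·M_2 + 1·M_3 = 6(Δ_2 - Δ_1) = -36
  1·M_2 + 4·M_3 + 1·M_4 = 6(Δ_3 - Δ_2) = 84
Natural end conditions: M_0 = M_4 = 0.
Solving: M_0 = 0, M_1 = 249/28, M_2 = -123/7, M_3 = 711/28, M_4 = 0.

8.8929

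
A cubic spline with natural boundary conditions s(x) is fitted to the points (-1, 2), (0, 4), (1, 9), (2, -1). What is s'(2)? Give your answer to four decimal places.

Put m_i = s'' at the i-th knot. Here h = (1, 1, 1) and Δ = (2, 5, -10), so the interior equations h_(i-1)·m_(i-1) + 2(h_(i-1)+h_i)·m_i + h_i·m_(i+1) = 6(Δ_i − Δ_(i-1)) read
  1·m_0 + 4·m_1 + 1·m_2 = 6(Δ_1 - Δ_0) = 18
  1·m_1 + 4·m_2 + 1·m_3 = 6(Δ_2 - Δ_1) = -90
Natural end conditions: m_0 = m_3 = 0.
Solving: m_0 = 0, m_1 = 54/5, m_2 = -126/5, m_3 = 0.
On [1, 2], s'(x) = b_2 + 2c_2·(x - 1) + 3d_2·(x - 1)² with b_2 = Δ_2 - h_2(2m_2 + m_3)/6 = -8/5, c_2 = m_2/2 = -63/5, d_2 = (m_3 - m_2)/(6h_2) = 21/5. So s'(2) = -71/5.

-14.2000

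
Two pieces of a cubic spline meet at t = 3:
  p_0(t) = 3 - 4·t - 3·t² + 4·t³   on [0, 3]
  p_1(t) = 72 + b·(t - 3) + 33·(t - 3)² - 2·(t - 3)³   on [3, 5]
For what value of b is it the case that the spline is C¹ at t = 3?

p_0'(t) = -4 - 6·t + 12·t², so p_0'(3) = 86. On the right, p_1'(3) = b, so b = 86.

86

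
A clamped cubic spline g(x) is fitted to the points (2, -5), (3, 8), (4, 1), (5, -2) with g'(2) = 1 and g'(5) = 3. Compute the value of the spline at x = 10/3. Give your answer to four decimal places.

7.9185

With m_i denoting the second derivative at x_i, h_i = 1, 1, 1, and Δ_i = (y_(i+1) − y_i)/h_i = 13, -7, -3:
  1·m_0 + 4·m_1 + 1·m_2 = 6(Δ_1 - Δ_0) = -120
  1·m_1 + 4·m_2 + 1·m_3 = 6(Δ_2 - Δ_1) = 24
Clamped end conditions give two more equations: 2h_0·m_0 + h_0·m_1 = 6(Δ_0 - g'(2)) = 72 and h_2·m_2 + 2h_2·m_3 = 6(g'(5) - Δ_2) = 36.
Solving the tridiagonal system: m_0 = 908/15, m_1 = -736/15, m_2 = 236/15, m_3 = 152/15.
On [3, 4], g(x) = 8 + 101/15·(x - 3) - 368/15·(x - 3)² + 54/5·(x - 3)³.
With (x - 3) = 1/3: g(10/3) = 1069/135.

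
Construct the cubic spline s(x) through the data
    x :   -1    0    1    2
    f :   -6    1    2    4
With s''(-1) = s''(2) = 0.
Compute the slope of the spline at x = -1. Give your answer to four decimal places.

8.6667

With m_i denoting the second derivative at x_i, h_i = 1, 1, 1, and Δ_i = (y_(i+1) − y_i)/h_i = 7, 1, 2:
  1·m_0 + 4·m_1 + 1·m_2 = 6(Δ_1 - Δ_0) = -36
  1·m_1 + 4·m_2 + 1·m_3 = 6(Δ_2 - Δ_1) = 6
Natural end conditions: m_0 = m_3 = 0.
Hence m_0 = 0, m_1 = -10, m_2 = 4, m_3 = 0.
On [-1, 0], s'(x) = b_0 + 2c_0·(x + 1) + 3d_0·(x + 1)² with b_0 = Δ_0 - h_0(2m_0 + m_1)/6 = 26/3, c_0 = m_0/2 = 0, d_0 = (m_1 - m_0)/(6h_0) = -5/3. So s'(-1) = 26/3.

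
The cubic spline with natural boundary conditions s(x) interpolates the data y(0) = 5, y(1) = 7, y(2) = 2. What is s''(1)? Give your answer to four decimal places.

-10.5000

Put σ_i = s'' at the i-th knot. Here h = (1, 1) and Δ = (2, -5), so the interior equations h_(i-1)·σ_(i-1) + 2(h_(i-1)+h_i)·σ_i + h_i·σ_(i+1) = 6(Δ_i − Δ_(i-1)) read
  1·σ_0 + 4·σ_1 + 1·σ_2 = 6(Δ_1 - Δ_0) = -42
Natural end conditions: σ_0 = σ_2 = 0.
Solving the tridiagonal system: σ_0 = 0, σ_1 = -21/2, σ_2 = 0.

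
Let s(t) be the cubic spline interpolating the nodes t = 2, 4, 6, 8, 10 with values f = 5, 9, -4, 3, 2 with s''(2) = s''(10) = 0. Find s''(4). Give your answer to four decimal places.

-9.1875

Let σ_i = s''(x_i). Step sizes h_i = 2, 2, 2, 2; slopes of the chords Δ_i = (y_(i+1) - y_i)/h_i = 2, -13/2, 7/2, -1/2.
  2·σ_0 + 8·σ_1 + 2·σ_2 = 6(Δ_1 - Δ_0) = -51
  2·σ_1 + 8·σ_2 + 2·σ_3 = 6(Δ_2 - Δ_1) = 60
  2·σ_2 + 8·σ_3 + 2·σ_4 = 6(Δ_3 - Δ_2) = -24
Natural end conditions: σ_0 = σ_4 = 0.
Solving: σ_0 = 0, σ_1 = -147/16, σ_2 = 45/4, σ_3 = -93/16, σ_4 = 0.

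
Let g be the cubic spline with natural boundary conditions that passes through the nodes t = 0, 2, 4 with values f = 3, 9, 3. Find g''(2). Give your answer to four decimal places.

With M_i denoting the second derivative at x_i, h_i = 2, 2, and Δ_i = (y_(i+1) − y_i)/h_i = 3, -3:
  2·M_0 + 8·M_1 + 2·M_2 = 6(Δ_1 - Δ_0) = -36
Natural end conditions: M_0 = M_2 = 0.
Solving the tridiagonal system: M_0 = 0, M_1 = -9/2, M_2 = 0.

-4.5000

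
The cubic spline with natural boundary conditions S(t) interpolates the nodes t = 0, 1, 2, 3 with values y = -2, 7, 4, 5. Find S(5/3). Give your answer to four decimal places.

5.3358

With m_i denoting the second derivative at x_i, h_i = 1, 1, 1, and Δ_i = (y_(i+1) − y_i)/h_i = 9, -3, 1:
  1·m_0 + 4·m_1 + 1·m_2 = 6(Δ_1 - Δ_0) = -72
  1·m_1 + 4·m_2 + 1·m_3 = 6(Δ_2 - Δ_1) = 24
Natural end conditions: m_0 = m_3 = 0.
Forward elimination and back-substitution give m_0 = 0, m_1 = -104/5, m_2 = 56/5, m_3 = 0.
On [1, 2], S(t) = 7 + 31/15·(t - 1) - 52/5·(t - 1)² + 16/3·(t - 1)³.
With (t - 1) = 2/3: S(5/3) = 2161/405.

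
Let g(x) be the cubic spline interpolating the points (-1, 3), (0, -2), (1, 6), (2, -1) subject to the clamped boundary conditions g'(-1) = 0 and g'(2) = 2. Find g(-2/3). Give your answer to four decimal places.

1.5309

Let M_i = g''(x_i). Step sizes h_i = 1, 1, 1; slopes of the chords Δ_i = (y_(i+1) - y_i)/h_i = -5, 8, -7.
  1·M_0 + 4·M_1 + 1·M_2 = 6(Δ_1 - Δ_0) = 78
  1·M_1 + 4·M_2 + 1·M_3 = 6(Δ_2 - Δ_1) = -90
Clamped end conditions give two more equations: 2h_0·M_0 + h_0·M_1 = 6(Δ_0 - g'(-1)) = -30 and h_2·M_2 + 2h_2·M_3 = 6(g'(2) - Δ_2) = 54.
Solving the tridiagonal system: M_0 = -104/3, M_1 = 118/3, M_2 = -134/3, M_3 = 148/3.
On [-1, 0], g(x) = 3 + 0·(x + 1) - 52/3·(x + 1)² + 37/3·(x + 1)³.
With (x + 1) = 1/3: g(-2/3) = 124/81.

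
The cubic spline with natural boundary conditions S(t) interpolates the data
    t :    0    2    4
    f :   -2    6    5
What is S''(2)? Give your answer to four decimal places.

-3.3750

Put M_i = S'' at the i-th knot. Here h = (2, 2) and Δ = (4, -1/2), so the interior equations h_(i-1)·M_(i-1) + 2(h_(i-1)+h_i)·M_i + h_i·M_(i+1) = 6(Δ_i − Δ_(i-1)) read
  2·M_0 + 8·M_1 + 2·M_2 = 6(Δ_1 - Δ_0) = -27
Natural end conditions: M_0 = M_2 = 0.
Hence M_0 = 0, M_1 = -27/8, M_2 = 0.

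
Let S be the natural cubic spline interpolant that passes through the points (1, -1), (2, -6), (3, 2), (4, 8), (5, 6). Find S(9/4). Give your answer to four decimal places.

Put m_i = S'' at the i-th knot. Here h = (1, 1, 1, 1) and Δ = (-5, 8, 6, -2), so the interior equations h_(i-1)·m_(i-1) + 2(h_(i-1)+h_i)·m_i + h_i·m_(i+1) = 6(Δ_i − Δ_(i-1)) read
  1·m_0 + 4·m_1 + 1·m_2 = 6(Δ_1 - Δ_0) = 78
  1·m_1 + 4·m_2 + 1·m_3 = 6(Δ_2 - Δ_1) = -12
  1·m_2 + 4·m_3 + 1·m_4 = 6(Δ_3 - Δ_2) = -48
Natural end conditions: m_0 = m_4 = 0.
Solving: m_0 = 0, m_1 = 585/28, m_2 = -39/7, m_3 = -297/28, m_4 = 0.
On [2, 3], S(x) = -6 + 55/28·(x - 2) + 585/56·(x - 2)² - 247/56·(x - 2)³.
With (x - 2) = 1/4: S(9/4) = -17651/3584.

-4.9249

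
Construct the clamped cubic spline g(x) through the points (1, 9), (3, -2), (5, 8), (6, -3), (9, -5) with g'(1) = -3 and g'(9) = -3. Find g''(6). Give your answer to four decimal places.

Let σ_i = g''(x_i). Step sizes h_i = 2, 2, 1, 3; slopes of the chords Δ_i = (y_(i+1) - y_i)/h_i = -11/2, 5, -11, -2/3.
  2·σ_0 + 8·σ_1 + 2·σ_2 = 6(Δ_1 - Δ_0) = 63
  2·σ_1 + 6·σ_2 + 1·σ_3 = 6(Δ_2 - Δ_1) = -96
  1·σ_2 + 8·σ_3 + 3·σ_4 = 6(Δ_3 - Δ_2) = 62
Clamped end conditions give two more equations: 2h_0·σ_0 + h_0·σ_1 = 6(Δ_0 - g'(1)) = -15 and h_3·σ_3 + 2h_3·σ_4 = 6(g'(9) - Δ_3) = -14.
Solving the tridiagonal system: σ_0 = -391/32, σ_1 = 271/16, σ_2 = -769/32, σ_3 = 229/16, σ_4 = -911/96.

14.3125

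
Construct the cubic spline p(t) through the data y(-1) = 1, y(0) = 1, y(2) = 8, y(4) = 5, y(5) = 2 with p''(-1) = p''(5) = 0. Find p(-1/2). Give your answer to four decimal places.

0.6750

With σ_i denoting the second derivative at x_i, h_i = 1, 2, 2, 1, and Δ_i = (y_(i+1) − y_i)/h_i = 0, 7/2, -3/2, -3:
  1·σ_0 + 6·σ_1 + 2·σ_2 = 6(Δ_1 - Δ_0) = 21
  2·σ_1 + 8·σ_2 + 2·σ_3 = 6(Δ_2 - Δ_1) = -30
  2·σ_2 + 6·σ_3 + 1·σ_4 = 6(Δ_3 - Δ_2) = -9
Natural end conditions: σ_0 = σ_4 = 0.
Solving the tridiagonal system: σ_0 = 0, σ_1 = 26/5, σ_2 = -51/10, σ_3 = 1/5, σ_4 = 0.
On [-1, 0], p(t) = 1 - 13/15·(t + 1) + 0·(t + 1)² + 13/15·(t + 1)³.
With (t + 1) = 1/2: p(-1/2) = 27/40.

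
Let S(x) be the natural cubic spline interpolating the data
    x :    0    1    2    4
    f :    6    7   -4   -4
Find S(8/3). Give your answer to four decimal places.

With M_i denoting the second derivative at x_i, h_i = 1, 1, 2, and Δ_i = (y_(i+1) − y_i)/h_i = 1, -11, 0:
  1·M_0 + 4·M_1 + 1·M_2 = 6(Δ_1 - Δ_0) = -72
  1·M_1 + 6·M_2 + 2·M_3 = 6(Δ_2 - Δ_1) = 66
Natural end conditions: M_0 = M_3 = 0.
Solving the tridiagonal system: M_0 = 0, M_1 = -498/23, M_2 = 336/23, M_3 = 0.
On [2, 4], S(x) = -4 - 224/23·(x - 2) + 168/23·(x - 2)² - 28/23·(x - 2)³.
With (x - 2) = 2/3: S(8/3) = -4724/621.

-7.6071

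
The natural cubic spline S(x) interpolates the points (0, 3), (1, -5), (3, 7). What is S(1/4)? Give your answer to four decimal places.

0.4531

Put m_i = S'' at the i-th knot. Here h = (1, 2) and Δ = (-8, 6), so the interior equations h_(i-1)·m_(i-1) + 2(h_(i-1)+h_i)·m_i + h_i·m_(i+1) = 6(Δ_i − Δ_(i-1)) read
  1·m_0 + 6·m_1 + 2·m_2 = 6(Δ_1 - Δ_0) = 84
Natural end conditions: m_0 = m_2 = 0.
Hence m_0 = 0, m_1 = 14, m_2 = 0.
On [0, 1], S(x) = 3 - 31/3·x + 0·x² + 7/3·x³.
With x = 1/4: S(1/4) = 29/64.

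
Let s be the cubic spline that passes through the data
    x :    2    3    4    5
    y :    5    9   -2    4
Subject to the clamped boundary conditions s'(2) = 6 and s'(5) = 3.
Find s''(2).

Put M_i = s'' at the i-th knot. Here h = (1, 1, 1) and Δ = (4, -11, 6), so the interior equations h_(i-1)·M_(i-1) + 2(h_(i-1)+h_i)·M_i + h_i·M_(i+1) = 6(Δ_i − Δ_(i-1)) read
  1·M_0 + 4·M_1 + 1·M_2 = 6(Δ_1 - Δ_0) = -90
  1·M_1 + 4·M_2 + 1·M_3 = 6(Δ_2 - Δ_1) = 102
Clamped end conditions give two more equations: 2h_0·M_0 + h_0·M_1 = 6(Δ_0 - s'(2)) = -12 and h_2·M_2 + 2h_2·M_3 = 6(s'(5) - Δ_2) = -18.
Forward elimination and back-substitution give M_0 = 12, M_1 = -36, M_2 = 42, M_3 = -30.

12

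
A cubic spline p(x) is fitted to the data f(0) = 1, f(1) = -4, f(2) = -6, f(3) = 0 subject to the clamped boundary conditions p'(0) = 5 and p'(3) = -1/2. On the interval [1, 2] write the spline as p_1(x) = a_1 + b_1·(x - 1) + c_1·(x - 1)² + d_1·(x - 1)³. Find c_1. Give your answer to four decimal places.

4.4667

With M_i denoting the second derivative at x_i, h_i = 1, 1, 1, and Δ_i = (y_(i+1) − y_i)/h_i = -5, -2, 6:
  1·M_0 + 4·M_1 + 1·M_2 = 6(Δ_1 - Δ_0) = 18
  1·M_1 + 4·M_2 + 1·M_3 = 6(Δ_2 - Δ_1) = 48
Clamped end conditions give two more equations: 2h_0·M_0 + h_0·M_1 = 6(Δ_0 - p'(0)) = -60 and h_2·M_2 + 2h_2·M_3 = 6(p'(3) - Δ_2) = -39.
Forward elimination and back-substitution give M_0 = -517/15, M_1 = 134/15, M_2 = 251/15, M_3 = -418/15.
On [1, 2], with p_1(x) = a_1 + b_1·(x - 1) + c_1·(x - 1)² + d_1·(x - 1)³: c_1 = M_1/2 = 67/15, d_1 = (M_2 - M_1)/(6h_1) = 13/10, b_1 = Δ_1 - h_1(2M_1 + M_2)/6 = -233/30.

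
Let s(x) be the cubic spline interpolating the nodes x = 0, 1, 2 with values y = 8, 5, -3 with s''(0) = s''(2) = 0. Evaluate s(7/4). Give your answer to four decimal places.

Put M_i = s'' at the i-th knot. Here h = (1, 1) and Δ = (-3, -8), so the interior equations h_(i-1)·M_(i-1) + 2(h_(i-1)+h_i)·M_i + h_i·M_(i+1) = 6(Δ_i − Δ_(i-1)) read
  1·M_0 + 4·M_1 + 1·M_2 = 6(Δ_1 - Δ_0) = -30
Natural end conditions: M_0 = M_2 = 0.
Forward elimination and back-substitution give M_0 = 0, M_1 = -15/2, M_2 = 0.
On [1, 2], s(x) = 5 - 11/2·(x - 1) - 15/4·(x - 1)² + 5/4·(x - 1)³.
With (x - 1) = 3/4: s(7/4) = -181/256.

-0.7070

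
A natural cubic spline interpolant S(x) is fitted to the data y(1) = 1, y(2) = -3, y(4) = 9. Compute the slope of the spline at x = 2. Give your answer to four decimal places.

Put M_i = S'' at the i-th knot. Here h = (1, 2) and Δ = (-4, 6), so the interior equations h_(i-1)·M_(i-1) + 2(h_(i-1)+h_i)·M_i + h_i·M_(i+1) = 6(Δ_i − Δ_(i-1)) read
  1·M_0 + 6·M_1 + 2·M_2 = 6(Δ_1 - Δ_0) = 60
Natural end conditions: M_0 = M_2 = 0.
Hence M_0 = 0, M_1 = 10, M_2 = 0.
On [2, 4], S'(x) = b_1 + 2c_1·(x - 2) + 3d_1·(x - 2)² with b_1 = Δ_1 - h_1(2M_1 + M_2)/6 = -2/3, c_1 = M_1/2 = 5, d_1 = (M_2 - M_1)/(6h_1) = -5/6. So S'(2) = -2/3.

-0.6667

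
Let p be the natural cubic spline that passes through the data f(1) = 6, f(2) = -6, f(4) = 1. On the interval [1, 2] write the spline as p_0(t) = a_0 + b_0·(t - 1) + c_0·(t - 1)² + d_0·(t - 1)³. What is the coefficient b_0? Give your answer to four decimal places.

Write M_i for p''(x_i). With h_i = 1, 2 and divided differences Δ_i = -12, 7/2, the continuity of p' gives the tridiagonal system
  1·M_0 + 6·M_1 + 2·M_2 = 6(Δ_1 - Δ_0) = 93
Natural end conditions: M_0 = M_2 = 0.
Solving the tridiagonal system: M_0 = 0, M_1 = 31/2, M_2 = 0.
On [1, 2], with p_0(t) = a_0 + b_0·(t - 1) + c_0·(t - 1)² + d_0·(t - 1)³: c_0 = M_0/2 = 0, d_0 = (M_1 - M_0)/(6h_0) = 31/12, b_0 = Δ_0 - h_0(2M_0 + M_1)/6 = -175/12.

-14.5833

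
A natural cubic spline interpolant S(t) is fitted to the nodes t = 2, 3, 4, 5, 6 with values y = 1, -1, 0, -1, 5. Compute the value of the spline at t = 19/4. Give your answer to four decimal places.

Put M_i = S'' at the i-th knot. Here h = (1, 1, 1, 1) and Δ = (-2, 1, -1, 6), so the interior equations h_(i-1)·M_(i-1) + 2(h_(i-1)+h_i)·M_i + h_i·M_(i+1) = 6(Δ_i − Δ_(i-1)) read
  1·M_0 + 4·M_1 + 1·M_2 = 6(Δ_1 - Δ_0) = 18
  1·M_1 + 4·M_2 + 1·M_3 = 6(Δ_2 - Δ_1) = -12
  1·M_2 + 4·M_3 + 1·M_4 = 6(Δ_3 - Δ_2) = 42
Natural end conditions: M_0 = M_4 = 0.
Forward elimination and back-substitution give M_0 = 0, M_1 = 45/7, M_2 = -54/7, M_3 = 87/7, M_4 = 0.
On [4, 5], S(t) = 0 - 1/2·(t - 4) - 27/7·(t - 4)² + 47/14·(t - 4)³.
With (t - 4) = 3/4: S(19/4) = -1011/896.

-1.1283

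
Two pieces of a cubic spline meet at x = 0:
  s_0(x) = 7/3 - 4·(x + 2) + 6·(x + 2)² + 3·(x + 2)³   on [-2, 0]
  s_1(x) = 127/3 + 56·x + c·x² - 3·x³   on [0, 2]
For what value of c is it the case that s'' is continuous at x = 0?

s_0''(x) = 12 + 18·(x + 2), so s_0''(0) = 48. On the right, s_1''(0) = 2c, so c = 24.

24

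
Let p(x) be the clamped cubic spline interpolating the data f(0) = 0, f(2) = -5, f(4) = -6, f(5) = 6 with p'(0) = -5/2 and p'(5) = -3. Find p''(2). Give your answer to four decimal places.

-5.0435

Let σ_i = p''(x_i). Step sizes h_i = 2, 2, 1; slopes of the chords Δ_i = (y_(i+1) - y_i)/h_i = -5/2, -1/2, 12.
  2·σ_0 + 8·σ_1 + 2·σ_2 = 6(Δ_1 - Δ_0) = 12
  2·σ_1 + 6·σ_2 + 1·σ_3 = 6(Δ_2 - Δ_1) = 75
Clamped end conditions give two more equations: 2h_0·σ_0 + h_0·σ_1 = 6(Δ_0 - p'(0)) = 0 and h_2·σ_2 + 2h_2·σ_3 = 6(p'(5) - Δ_2) = -90.
Solving the tridiagonal system: σ_0 = 58/23, σ_1 = -116/23, σ_2 = 544/23, σ_3 = -1307/23.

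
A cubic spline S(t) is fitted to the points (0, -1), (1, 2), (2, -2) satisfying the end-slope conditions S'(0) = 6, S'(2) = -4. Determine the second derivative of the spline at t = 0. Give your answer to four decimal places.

Put σ_i = S'' at the i-th knot. Here h = (1, 1) and Δ = (3, -4), so the interior equations h_(i-1)·σ_(i-1) + 2(h_(i-1)+h_i)·σ_i + h_i·σ_(i+1) = 6(Δ_i − Δ_(i-1)) read
  1·σ_0 + 4·σ_1 + 1·σ_2 = 6(Δ_1 - Δ_0) = -42
Clamped end conditions give two more equations: 2h_0·σ_0 + h_0·σ_1 = 6(Δ_0 - S'(0)) = -18 and h_1·σ_1 + 2h_1·σ_2 = 6(S'(2) - Δ_1) = 0.
Hence σ_0 = -7/2, σ_1 = -11, σ_2 = 11/2.

-3.5000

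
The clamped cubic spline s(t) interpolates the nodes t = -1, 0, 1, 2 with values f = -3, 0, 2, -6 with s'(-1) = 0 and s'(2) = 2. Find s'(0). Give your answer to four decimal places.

5.3333

Let σ_i = s''(x_i). Step sizes h_i = 1, 1, 1; slopes of the chords Δ_i = (y_(i+1) - y_i)/h_i = 3, 2, -8.
  1·σ_0 + 4·σ_1 + 1·σ_2 = 6(Δ_1 - Δ_0) = -6
  1·σ_1 + 4·σ_2 + 1·σ_3 = 6(Δ_2 - Δ_1) = -60
Clamped end conditions give two more equations: 2h_0·σ_0 + h_0·σ_1 = 6(Δ_0 - s'(-1)) = 18 and h_2·σ_2 + 2h_2·σ_3 = 6(s'(2) - Δ_2) = 60.
Hence σ_0 = 22/3, σ_1 = 10/3, σ_2 = -80/3, σ_3 = 130/3.
On [0, 1], s'(t) = b_1 + 2c_1·t + 3d_1·t² with b_1 = Δ_1 - h_1(2σ_1 + σ_2)/6 = 16/3, c_1 = σ_1/2 = 5/3, d_1 = (σ_2 - σ_1)/(6h_1) = -5. So s'(0) = 16/3.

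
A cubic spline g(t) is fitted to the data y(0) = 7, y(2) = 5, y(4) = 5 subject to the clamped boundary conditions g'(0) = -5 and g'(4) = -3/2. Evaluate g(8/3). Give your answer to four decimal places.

5.4815

Write M_i for g''(x_i). With h_i = 2, 2 and divided differences Δ_i = -1, 0, the continuity of g' gives the tridiagonal system
  2·M_0 + 8·M_1 + 2·M_2 = 6(Δ_1 - Δ_0) = 6
Clamped end conditions give two more equations: 2h_0·M_0 + h_0·M_1 = 6(Δ_0 - g'(0)) = 24 and h_1·M_1 + 2h_1·M_2 = 6(g'(4) - Δ_1) = -9.
Solving the tridiagonal system: M_0 = 49/8, M_1 = -1/4, M_2 = -17/8.
On [2, 4], g(t) = 5 + 7/8·(t - 2) - 1/8·(t - 2)² - 5/32·(t - 2)³.
With (t - 2) = 2/3: g(8/3) = 148/27.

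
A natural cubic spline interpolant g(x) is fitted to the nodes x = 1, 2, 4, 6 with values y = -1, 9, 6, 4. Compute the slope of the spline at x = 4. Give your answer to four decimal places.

-3.3636

Write M_i for g''(x_i). With h_i = 1, 2, 2 and divided differences Δ_i = 10, -3/2, -1, the continuity of g' gives the tridiagonal system
  1·M_0 + 6·M_1 + 2·M_2 = 6(Δ_1 - Δ_0) = -69
  2·M_1 + 8·M_2 + 2·M_3 = 6(Δ_2 - Δ_1) = 3
Natural end conditions: M_0 = M_3 = 0.
Hence M_0 = 0, M_1 = -279/22, M_2 = 39/11, M_3 = 0.
On [4, 6], g'(x) = b_2 + 2c_2·(x - 4) + 3d_2·(x - 4)² with b_2 = Δ_2 - h_2(2M_2 + M_3)/6 = -37/11, c_2 = M_2/2 = 39/22, d_2 = (M_3 - M_2)/(6h_2) = -13/44. So g'(4) = -37/11.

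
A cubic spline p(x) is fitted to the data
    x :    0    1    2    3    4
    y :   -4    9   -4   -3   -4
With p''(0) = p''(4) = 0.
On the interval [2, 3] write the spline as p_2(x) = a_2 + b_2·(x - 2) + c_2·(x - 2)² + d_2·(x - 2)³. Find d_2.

Let M_i = p''(x_i). Step sizes h_i = 1, 1, 1, 1; slopes of the chords Δ_i = (y_(i+1) - y_i)/h_i = 13, -13, 1, -1.
  1·M_0 + 4·M_1 + 1·M_2 = 6(Δ_1 - Δ_0) = -156
  1·M_1 + 4·M_2 + 1·M_3 = 6(Δ_2 - Δ_1) = 84
  1·M_2 + 4·M_3 + 1·M_4 = 6(Δ_3 - Δ_2) = -12
Natural end conditions: M_0 = M_4 = 0.
Forward elimination and back-substitution give M_0 = 0, M_1 = -48, M_2 = 36, M_3 = -12, M_4 = 0.
On [2, 3], with p_2(x) = a_2 + b_2·(x - 2) + c_2·(x - 2)² + d_2·(x - 2)³: c_2 = M_2/2 = 18, d_2 = (M_3 - M_2)/(6h_2) = -8, b_2 = Δ_2 - h_2(2M_2 + M_3)/6 = -9.

-8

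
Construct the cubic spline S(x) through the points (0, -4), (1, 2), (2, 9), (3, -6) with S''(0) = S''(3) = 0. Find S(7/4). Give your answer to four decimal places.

Let m_i = S''(x_i). Step sizes h_i = 1, 1, 1; slopes of the chords Δ_i = (y_(i+1) - y_i)/h_i = 6, 7, -15.
  1·m_0 + 4·m_1 + 1·m_2 = 6(Δ_1 - Δ_0) = 6
  1·m_1 + 4·m_2 + 1·m_3 = 6(Δ_2 - Δ_1) = -132
Natural end conditions: m_0 = m_3 = 0.
Hence m_0 = 0, m_1 = 52/5, m_2 = -178/5, m_3 = 0.
On [1, 2], S(x) = 2 + 142/15·(x - 1) + 26/5·(x - 1)² - 23/3·(x - 1)³.
With (x - 1) = 3/4: S(7/4) = 2813/320.

8.7906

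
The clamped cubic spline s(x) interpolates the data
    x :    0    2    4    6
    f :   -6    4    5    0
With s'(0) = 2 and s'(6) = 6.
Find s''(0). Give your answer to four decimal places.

6.3333

Write σ_i for s''(x_i). With h_i = 2, 2, 2 and divided differences Δ_i = 5, 1/2, -5/2, the continuity of s' gives the tridiagonal system
  2·σ_0 + 8·σ_1 + 2·σ_2 = 6(Δ_1 - Δ_0) = -27
  2·σ_1 + 8·σ_2 + 2·σ_3 = 6(Δ_2 - Δ_1) = -18
Clamped end conditions give two more equations: 2h_0·σ_0 + h_0·σ_1 = 6(Δ_0 - s'(0)) = 18 and h_2·σ_2 + 2h_2·σ_3 = 6(s'(6) - Δ_2) = 51.
Solving: σ_0 = 19/3, σ_1 = -11/3, σ_2 = -31/6, σ_3 = 46/3.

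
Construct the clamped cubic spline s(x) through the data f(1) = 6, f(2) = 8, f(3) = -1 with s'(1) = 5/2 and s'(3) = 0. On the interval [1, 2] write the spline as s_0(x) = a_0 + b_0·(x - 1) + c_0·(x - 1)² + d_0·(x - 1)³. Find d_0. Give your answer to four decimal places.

Put m_i = s'' at the i-th knot. Here h = (1, 1) and Δ = (2, -9), so the interior equations h_(i-1)·m_(i-1) + 2(h_(i-1)+h_i)·m_i + h_i·m_(i+1) = 6(Δ_i − Δ_(i-1)) read
  1·m_0 + 4·m_1 + 1·m_2 = 6(Δ_1 - Δ_0) = -66
Clamped end conditions give two more equations: 2h_0·m_0 + h_0·m_1 = 6(Δ_0 - s'(1)) = -3 and h_1·m_1 + 2h_1·m_2 = 6(s'(3) - Δ_1) = 54.
Forward elimination and back-substitution give m_0 = 55/4, m_1 = -61/2, m_2 = 169/4.
On [1, 2], with s_0(x) = a_0 + b_0·(x - 1) + c_0·(x - 1)² + d_0·(x - 1)³: c_0 = m_0/2 = 55/8, d_0 = (m_1 - m_0)/(6h_0) = -59/8, b_0 = Δ_0 - h_0(2m_0 + m_1)/6 = 5/2.

-7.3750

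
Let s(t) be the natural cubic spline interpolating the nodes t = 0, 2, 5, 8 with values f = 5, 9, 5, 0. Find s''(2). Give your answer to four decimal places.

-2.1081

With m_i denoting the second derivative at x_i, h_i = 2, 3, 3, and Δ_i = (y_(i+1) − y_i)/h_i = 2, -4/3, -5/3:
  2·m_0 + 10·m_1 + 3·m_2 = 6(Δ_1 - Δ_0) = -20
  3·m_1 + 12·m_2 + 3·m_3 = 6(Δ_2 - Δ_1) = -2
Natural end conditions: m_0 = m_3 = 0.
Solving the tridiagonal system: m_0 = 0, m_1 = -78/37, m_2 = 40/111, m_3 = 0.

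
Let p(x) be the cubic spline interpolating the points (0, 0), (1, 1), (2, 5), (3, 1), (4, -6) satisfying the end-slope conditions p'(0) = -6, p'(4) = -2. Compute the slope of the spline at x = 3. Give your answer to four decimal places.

-7.9286

With M_i denoting the second derivative at x_i, h_i = 1, 1, 1, 1, and Δ_i = (y_(i+1) − y_i)/h_i = 1, 4, -4, -7:
  1·M_0 + 4·M_1 + 1·M_2 = 6(Δ_1 - Δ_0) = 18
  1·M_1 + 4·M_2 + 1·M_3 = 6(Δ_2 - Δ_1) = -48
  1·M_2 + 4·M_3 + 1·M_4 = 6(Δ_3 - Δ_2) = -18
Clamped end conditions give two more equations: 2h_0·M_0 + h_0·M_1 = 6(Δ_0 - p'(0)) = 42 and h_3·M_3 + 2h_3·M_4 = 6(p'(4) - Δ_3) = 30.
Solving: M_0 = 139/7, M_1 = 16/7, M_2 = -11, M_3 = -44/7, M_4 = 127/7.
On [3, 4], p'(x) = b_3 + 2c_3·(x - 3) + 3d_3·(x - 3)² with b_3 = Δ_3 - h_3(2M_3 + M_4)/6 = -111/14, c_3 = M_3/2 = -22/7, d_3 = (M_4 - M_3)/(6h_3) = 57/14. So p'(3) = -111/14.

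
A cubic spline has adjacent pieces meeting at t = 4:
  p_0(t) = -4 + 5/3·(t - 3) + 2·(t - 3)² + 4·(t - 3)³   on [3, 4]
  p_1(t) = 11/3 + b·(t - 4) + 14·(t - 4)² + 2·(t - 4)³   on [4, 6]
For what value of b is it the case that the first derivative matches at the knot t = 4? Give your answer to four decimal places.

17.6667

p_0'(t) = 5/3 + 4·(t - 3) + 12·(t - 3)², so p_0'(4) = 53/3. On the right, p_1'(4) = b, so b = 53/3.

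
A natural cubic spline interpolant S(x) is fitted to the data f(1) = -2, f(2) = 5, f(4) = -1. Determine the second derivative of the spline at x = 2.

-10

Let m_i = S''(x_i). Step sizes h_i = 1, 2; slopes of the chords Δ_i = (y_(i+1) - y_i)/h_i = 7, -3.
  1·m_0 + 6·m_1 + 2·m_2 = 6(Δ_1 - Δ_0) = -60
Natural end conditions: m_0 = m_2 = 0.
Solving: m_0 = 0, m_1 = -10, m_2 = 0.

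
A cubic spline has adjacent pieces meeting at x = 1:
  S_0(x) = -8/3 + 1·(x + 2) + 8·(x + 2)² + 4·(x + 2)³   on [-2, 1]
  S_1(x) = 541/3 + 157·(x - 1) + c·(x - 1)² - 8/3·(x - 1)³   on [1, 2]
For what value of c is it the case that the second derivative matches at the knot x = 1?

S_0''(x) = 16 + 24·(x + 2), so S_0''(1) = 88. On the right, S_1''(1) = 2c, so c = 44.

44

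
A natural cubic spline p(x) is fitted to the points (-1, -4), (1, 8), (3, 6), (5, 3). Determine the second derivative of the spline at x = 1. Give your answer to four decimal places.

Write M_i for p''(x_i). With h_i = 2, 2, 2 and divided differences Δ_i = 6, -1, -3/2, the continuity of p' gives the tridiagonal system
  2·M_0 + 8·M_1 + 2·M_2 = 6(Δ_1 - Δ_0) = -42
  2·M_1 + 8·M_2 + 2·M_3 = 6(Δ_2 - Δ_1) = -3
Natural end conditions: M_0 = M_3 = 0.
Hence M_0 = 0, M_1 = -11/2, M_2 = 1, M_3 = 0.

-5.5000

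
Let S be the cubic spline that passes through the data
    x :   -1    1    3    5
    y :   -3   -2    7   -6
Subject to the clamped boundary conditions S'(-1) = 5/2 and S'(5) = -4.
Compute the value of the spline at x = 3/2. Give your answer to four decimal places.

0.5094

Let m_i = S''(x_i). Step sizes h_i = 2, 2, 2; slopes of the chords Δ_i = (y_(i+1) - y_i)/h_i = 1/2, 9/2, -13/2.
  2·m_0 + 8·m_1 + 2·m_2 = 6(Δ_1 - Δ_0) = 24
  2·m_1 + 8·m_2 + 2·m_3 = 6(Δ_2 - Δ_1) = -66
Clamped end conditions give two more equations: 2h_0·m_0 + h_0·m_1 = 6(Δ_0 - S'(-1)) = -12 and h_2·m_2 + 2h_2·m_3 = 6(S'(5) - Δ_2) = 15.
Solving: m_0 = -209/30, m_1 = 119/15, m_2 = -383/30, m_3 = 152/15.
On [1, 3], S(x) = -2 + 52/15·(x - 1) + 119/30·(x - 1)² - 69/40·(x - 1)³.
With (x - 1) = 1/2: S(3/2) = 163/320.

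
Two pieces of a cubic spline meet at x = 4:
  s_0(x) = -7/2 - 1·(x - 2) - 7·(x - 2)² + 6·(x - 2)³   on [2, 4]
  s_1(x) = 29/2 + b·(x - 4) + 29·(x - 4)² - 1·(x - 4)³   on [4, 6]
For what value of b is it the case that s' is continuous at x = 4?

s_0'(x) = -1 - 14·(x - 2) + 18·(x - 2)², so s_0'(4) = 43. On the right, s_1'(4) = b, so b = 43.

43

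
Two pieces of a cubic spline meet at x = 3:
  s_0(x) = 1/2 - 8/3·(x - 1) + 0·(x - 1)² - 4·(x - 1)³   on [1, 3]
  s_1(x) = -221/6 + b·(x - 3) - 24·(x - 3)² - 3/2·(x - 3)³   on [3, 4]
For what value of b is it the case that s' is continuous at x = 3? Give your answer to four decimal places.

s_0'(x) = -8/3 + 0·(x - 1) - 12·(x - 1)², so s_0'(3) = -152/3. On the right, s_1'(3) = b, so b = -152/3.

-50.6667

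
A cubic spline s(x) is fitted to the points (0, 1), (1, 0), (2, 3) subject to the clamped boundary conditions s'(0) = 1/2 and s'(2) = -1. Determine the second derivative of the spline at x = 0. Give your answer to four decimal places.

Put σ_i = s'' at the i-th knot. Here h = (1, 1) and Δ = (-1, 3), so the interior equations h_(i-1)·σ_(i-1) + 2(h_(i-1)+h_i)·σ_i + h_i·σ_(i+1) = 6(Δ_i − Δ_(i-1)) read
  1·σ_0 + 4·σ_1 + 1·σ_2 = 6(Δ_1 - Δ_0) = 24
Clamped end conditions give two more equations: 2h_0·σ_0 + h_0·σ_1 = 6(Δ_0 - s'(0)) = -9 and h_1·σ_1 + 2h_1·σ_2 = 6(s'(2) - Δ_1) = -24.
Solving: σ_0 = -45/4, σ_1 = 27/2, σ_2 = -75/4.

-11.2500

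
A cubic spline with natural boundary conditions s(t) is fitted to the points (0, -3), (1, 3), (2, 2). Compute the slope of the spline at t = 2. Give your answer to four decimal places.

Put m_i = s'' at the i-th knot. Here h = (1, 1) and Δ = (6, -1), so the interior equations h_(i-1)·m_(i-1) + 2(h_(i-1)+h_i)·m_i + h_i·m_(i+1) = 6(Δ_i − Δ_(i-1)) read
  1·m_0 + 4·m_1 + 1·m_2 = 6(Δ_1 - Δ_0) = -42
Natural end conditions: m_0 = m_2 = 0.
Hence m_0 = 0, m_1 = -21/2, m_2 = 0.
On [1, 2], s'(t) = b_1 + 2c_1·(t - 1) + 3d_1·(t - 1)² with b_1 = Δ_1 - h_1(2m_1 + m_2)/6 = 5/2, c_1 = m_1/2 = -21/4, d_1 = (m_2 - m_1)/(6h_1) = 7/4. So s'(2) = -11/4.

-2.7500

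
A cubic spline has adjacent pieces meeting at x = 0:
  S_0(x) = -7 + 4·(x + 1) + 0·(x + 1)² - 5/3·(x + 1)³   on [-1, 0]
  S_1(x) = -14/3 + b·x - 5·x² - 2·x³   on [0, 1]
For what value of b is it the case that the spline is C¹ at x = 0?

-1

S_0'(x) = 4 + 0·(x + 1) - 5·(x + 1)², so S_0'(0) = -1. On the right, S_1'(0) = b, so b = -1.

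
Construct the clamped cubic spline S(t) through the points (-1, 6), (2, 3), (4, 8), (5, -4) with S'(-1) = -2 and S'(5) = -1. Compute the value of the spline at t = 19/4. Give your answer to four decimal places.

Let M_i = S''(x_i). Step sizes h_i = 3, 2, 1; slopes of the chords Δ_i = (y_(i+1) - y_i)/h_i = -1, 5/2, -12.
  3·M_0 + 10·M_1 + 2·M_2 = 6(Δ_1 - Δ_0) = 21
  2·M_1 + 6·M_2 + 1·M_3 = 6(Δ_2 - Δ_1) = -87
Clamped end conditions give two more equations: 2h_0·M_0 + h_0·M_1 = 6(Δ_0 - S'(-1)) = 6 and h_2·M_2 + 2h_2·M_3 = 6(S'(5) - Δ_2) = 66.
Forward elimination and back-substitution give M_0 = -169/57, M_1 = 452/57, M_2 = -1408/57, M_3 = 2585/57.
On [4, 5], S(t) = 8 - 1291/114·(t - 4) - 704/57·(t - 4)² + 1331/114·(t - 4)³.
With (t - 4) = 3/4: S(19/4) = -6117/2432.

-2.5152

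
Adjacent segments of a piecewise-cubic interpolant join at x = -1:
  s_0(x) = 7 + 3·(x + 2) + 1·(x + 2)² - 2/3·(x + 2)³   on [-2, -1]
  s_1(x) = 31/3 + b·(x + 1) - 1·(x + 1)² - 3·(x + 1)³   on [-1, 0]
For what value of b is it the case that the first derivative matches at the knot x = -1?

3

s_0'(x) = 3 + 2·(x + 2) - 2·(x + 2)², so s_0'(-1) = 3. On the right, s_1'(-1) = b, so b = 3.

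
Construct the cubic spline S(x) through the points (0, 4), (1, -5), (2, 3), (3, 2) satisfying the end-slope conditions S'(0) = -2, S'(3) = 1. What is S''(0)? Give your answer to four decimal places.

-42.8000

Write σ_i for S''(x_i). With h_i = 1, 1, 1 and divided differences Δ_i = -9, 8, -1, the continuity of S' gives the tridiagonal system
  1·σ_0 + 4·σ_1 + 1·σ_2 = 6(Δ_1 - Δ_0) = 102
  1·σ_1 + 4·σ_2 + 1·σ_3 = 6(Δ_2 - Δ_1) = -54
Clamped end conditions give two more equations: 2h_0·σ_0 + h_0·σ_1 = 6(Δ_0 - S'(0)) = -42 and h_2·σ_2 + 2h_2·σ_3 = 6(S'(3) - Δ_2) = 12.
Forward elimination and back-substitution give σ_0 = -214/5, σ_1 = 218/5, σ_2 = -148/5, σ_3 = 104/5.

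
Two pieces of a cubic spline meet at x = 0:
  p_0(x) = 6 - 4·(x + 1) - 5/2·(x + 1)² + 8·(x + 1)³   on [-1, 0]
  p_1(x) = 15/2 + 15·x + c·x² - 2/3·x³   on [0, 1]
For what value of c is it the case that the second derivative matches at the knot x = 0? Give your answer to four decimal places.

p_0''(x) = -5 + 48·(x + 1), so p_0''(0) = 43. On the right, p_1''(0) = 2c, so c = 43/2.

21.5000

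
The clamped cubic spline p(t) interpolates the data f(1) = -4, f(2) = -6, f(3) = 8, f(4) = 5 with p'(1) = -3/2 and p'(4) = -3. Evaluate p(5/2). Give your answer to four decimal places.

1.0625

Write M_i for p''(x_i). With h_i = 1, 1, 1 and divided differences Δ_i = -2, 14, -3, the continuity of p' gives the tridiagonal system
  1·M_0 + 4·M_1 + 1·M_2 = 6(Δ_1 - Δ_0) = 96
  1·M_1 + 4·M_2 + 1·M_3 = 6(Δ_2 - Δ_1) = -102
Clamped end conditions give two more equations: 2h_0·M_0 + h_0·M_1 = 6(Δ_0 - p'(1)) = -3 and h_2·M_2 + 2h_2·M_3 = 6(p'(4) - Δ_2) = 0.
Solving the tridiagonal system: M_0 = -106/5, M_1 = 197/5, M_2 = -202/5, M_3 = 101/5.
On [2, 3], p(t) = -6 + 38/5·(t - 2) + 197/10·(t - 2)² - 133/10·(t - 2)³.
With (t - 2) = 1/2: p(5/2) = 17/16.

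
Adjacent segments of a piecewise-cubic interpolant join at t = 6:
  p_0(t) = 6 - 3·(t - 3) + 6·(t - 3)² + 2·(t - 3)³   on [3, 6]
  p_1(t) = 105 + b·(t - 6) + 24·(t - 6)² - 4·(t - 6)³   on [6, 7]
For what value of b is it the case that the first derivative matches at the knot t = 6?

87

p_0'(t) = -3 + 12·(t - 3) + 6·(t - 3)², so p_0'(6) = 87. On the right, p_1'(6) = b, so b = 87.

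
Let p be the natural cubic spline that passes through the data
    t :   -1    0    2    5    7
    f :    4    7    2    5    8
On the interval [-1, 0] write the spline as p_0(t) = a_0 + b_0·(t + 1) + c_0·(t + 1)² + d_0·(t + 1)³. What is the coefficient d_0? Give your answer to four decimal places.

Write m_i for p''(x_i). With h_i = 1, 2, 3, 2 and divided differences Δ_i = 3, -5/2, 1, 3/2, the continuity of p' gives the tridiagonal system
  1·m_0 + 6·m_1 + 2·m_2 = 6(Δ_1 - Δ_0) = -33
  2·m_1 + 10·m_2 + 3·m_3 = 6(Δ_2 - Δ_1) = 21
  3·m_2 + 10·m_3 + 2·m_4 = 6(Δ_3 - Δ_2) = 3
Natural end conditions: m_0 = m_4 = 0.
Solving: m_0 = 0, m_1 = -3405/506, m_2 = 933/253, m_3 = -204/253, m_4 = 0.
On [-1, 0], with p_0(t) = a_0 + b_0·(t + 1) + c_0·(t + 1)² + d_0·(t + 1)³: c_0 = m_0/2 = 0, d_0 = (m_1 - m_0)/(6h_0) = -1135/1012, b_0 = Δ_0 - h_0(2m_0 + m_1)/6 = 4171/1012.

-1.1215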